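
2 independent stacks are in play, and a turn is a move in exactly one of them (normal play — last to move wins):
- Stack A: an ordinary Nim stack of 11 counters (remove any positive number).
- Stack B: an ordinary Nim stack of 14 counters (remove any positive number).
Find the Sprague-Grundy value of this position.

5

Stack A is a plain Nim stack of size 11, so its Grundy value is 11.
Stack B is a plain Nim stack of size 14, so its Grundy value is 14.
The value of a disjunctive sum is the nim-sum of the parts.
Combined value = 11 ⊕ 14 = 5.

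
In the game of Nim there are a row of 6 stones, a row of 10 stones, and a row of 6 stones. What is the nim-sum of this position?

Nim-sum: 6 ^ 10 ^ 6 = 10.

10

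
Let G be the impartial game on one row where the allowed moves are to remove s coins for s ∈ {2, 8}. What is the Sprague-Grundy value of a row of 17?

1

Build the Grundy sequence with g(k) = mex{g(k−s) : s ∈ {2, 8}, s ≤ k}:
k:     0  1  2  3  4  5  6  7  8  9 10 11 12 13 14 15 16 17
g(k):  0  0  1  1  0  0  1  1  2  2  0  0  1  1  0  0  1  1
So g(17) = 1.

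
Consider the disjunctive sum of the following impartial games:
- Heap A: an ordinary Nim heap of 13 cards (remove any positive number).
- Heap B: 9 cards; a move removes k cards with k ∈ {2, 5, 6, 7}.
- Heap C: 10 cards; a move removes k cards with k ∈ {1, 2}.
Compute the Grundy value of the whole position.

Heap A is a plain Nim heap of size 13, so its Grundy value is 13.
For heap B, compute g(0), g(1), … with moves {2, 5, 6, 7}:
g(0) = mex{} = 0
g(1) = mex{} = 0
g(2) = mex{0} = 1
g(3) = mex{0} = 1
g(4) = mex{1} = 0
g(5) = mex{0,1} = 2
g(6) = mex{0} = 1
g(7) = mex{0,1,2} = 3
g(8) = mex{0,1} = 2
g(9) = mex{0,1,3} = 2
So g(9) = 2.
For heap C, compute g(0), g(1), … with moves {1, 2}:
g(0) = mex{} = 0
g(1) = mex{0} = 1
g(2) = mex{0,1} = 2
g(3) = mex{1,2} = 0
g(4) = mex{0,2} = 1
g(5) = mex{0,1} = 2
g(6) = mex{1,2} = 0
g(7) = mex{0,2} = 1
g(8) = mex{0,1} = 2
g(9) = mex{1,2} = 0
g(10) = mex{0,2} = 1
So g(10) = 1.
By the Sprague-Grundy theorem, the Grundy value of a sum of independent games is the XOR of the component values.
Combined value = 13 ⊕ 2 ⊕ 1 = 14.

14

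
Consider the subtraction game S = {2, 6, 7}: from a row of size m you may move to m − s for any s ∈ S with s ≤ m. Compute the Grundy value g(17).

0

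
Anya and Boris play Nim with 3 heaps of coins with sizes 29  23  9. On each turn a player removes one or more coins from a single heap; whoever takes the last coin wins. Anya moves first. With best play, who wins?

Anya wins

Nim-sum: 29 ⊕ 23 ⊕ 9 = 3.
The nim-sum is 3 ≠ 0, so this is an N-position: the player to move can win; Anya has a winning move.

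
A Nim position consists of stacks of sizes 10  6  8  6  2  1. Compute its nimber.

1

Nim-sum: 10 ^ 6 ^ 8 ^ 6 ^ 2 ^ 1 = 1.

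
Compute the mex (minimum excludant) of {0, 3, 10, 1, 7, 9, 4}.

The values 0, 1 are all present; 2 is the first non-negative integer missing from the set.

2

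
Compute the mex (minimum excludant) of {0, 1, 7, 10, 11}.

The values 0, 1 are all present; 2 is the first non-negative integer missing from the set.

2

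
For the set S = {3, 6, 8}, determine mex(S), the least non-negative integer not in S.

0

0 is not in the set, so the mex is 0.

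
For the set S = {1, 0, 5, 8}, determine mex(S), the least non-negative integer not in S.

The values 0, 1 are all present; 2 is the first non-negative integer missing from the set.

2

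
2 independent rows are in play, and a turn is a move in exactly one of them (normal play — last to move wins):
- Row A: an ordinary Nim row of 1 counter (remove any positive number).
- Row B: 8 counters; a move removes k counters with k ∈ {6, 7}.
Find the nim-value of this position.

0

Row A is a plain Nim row of size 1, so its Grundy value is 1.
Build the Grundy sequence for row B with g(k) = mex{g(k−s) : s ∈ {6, 7}, s ≤ k}:
k:     0  1  2  3  4  5  6  7  8
g(k):  0  0  0  0  0  0  1  1  1
So g(8) = 1.
By the Sprague-Grundy theorem, the Grundy value of a sum of independent games is the XOR of the component values.
Combined value = 1 ⊕ 1 = 0.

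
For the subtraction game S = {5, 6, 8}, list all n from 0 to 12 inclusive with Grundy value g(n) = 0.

Compute g(0), g(1), … for moves {5, 6, 8}:
k:     0  1  2  3  4  5  6  7  8  9 10 11 12
g(k):  0  0  0  0  0  1  1  1  1  1  2  2  2
The P-positions (g = 0) in 0..12 are 0, 1, 2, 3, 4.

0, 1, 2, 3, 4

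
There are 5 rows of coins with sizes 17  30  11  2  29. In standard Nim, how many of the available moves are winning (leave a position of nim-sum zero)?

Compute the nim-sum pairwise:
17 ⊕ 30 = 15
15 ⊕ 11 = 4
4 ⊕ 2 = 6
6 ⊕ 29 = 27
The overall nim-sum is X = 27. A row of size p has a winning move iff p XOR X < p (reduce it to p XOR X).
  17: 17 XOR 27 = 10 < 17 — winning move (to 10).
  30: 30 XOR 27 = 5 < 30 — winning move (to 5).
  11: 11 XOR 27 = 16 ≥ 11 — no move.
  2: 2 XOR 27 = 25 ≥ 2 — no move.
  29: 29 XOR 27 = 6 < 29 — winning move (to 6).
That gives 3 winning moves.

3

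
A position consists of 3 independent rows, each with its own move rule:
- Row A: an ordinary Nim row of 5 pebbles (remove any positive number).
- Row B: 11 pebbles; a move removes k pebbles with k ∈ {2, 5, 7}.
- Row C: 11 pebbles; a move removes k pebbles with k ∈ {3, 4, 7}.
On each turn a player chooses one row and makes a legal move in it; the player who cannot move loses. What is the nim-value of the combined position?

6

Row A is a plain Nim row of size 5, so its Grundy value is 5.
Build the Grundy sequence for row B with g(k) = mex{g(k−s) : s ∈ {2, 5, 7}, s ≤ k}:
k:     0  1  2  3  4  5  6  7  8  9 10 11
g(k):  0  0  1  1  0  2  1  3  2  2  0  3
So g(11) = 3.
For row C, compute g(0), g(1), … with moves {3, 4, 7}:
k:     0  1  2  3  4  5  6  7  8  9 10 11
g(k):  0  0  0  1  1  1  2  2  2  3  0  0
So g(11) = 0.
By the Sprague-Grundy theorem, the Grundy value of a sum of independent games is the XOR of the component values.
Combined value = 5 XOR 3 XOR 0 = 6.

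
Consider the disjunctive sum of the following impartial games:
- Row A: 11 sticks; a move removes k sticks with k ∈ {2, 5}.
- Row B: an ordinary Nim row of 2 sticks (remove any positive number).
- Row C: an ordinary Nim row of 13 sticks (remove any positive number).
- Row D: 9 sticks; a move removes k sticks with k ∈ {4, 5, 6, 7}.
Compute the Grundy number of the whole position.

13

For row A, compute g(0), g(1), … with moves {2, 5}:
g(0) = mex{} = 0
g(1) = mex{} = 0
g(2) = mex{0} = 1
g(3) = mex{0} = 1
g(4) = mex{1} = 0
g(5) = mex{0,1} = 2
g(6) = mex{0} = 1
g(7) = mex{1,2} = 0
g(8) = mex{1} = 0
g(9) = mex{0} = 1
g(10) = mex{0,2} = 1
g(11) = mex{1} = 0
So g(11) = 0.
Row B is a plain Nim row of size 2, so its Grundy value is 2.
Row C is a plain Nim row of size 13, so its Grundy value is 13.
Grundy values for row D (subtraction set {4, 5, 6, 7}):
k:     0  1  2  3  4  5  6  7  8  9
g(k):  0  0  0  0  1  1  1  1  2  2
So g(9) = 2.
By the Sprague-Grundy theorem, the Grundy value of a sum of independent games is the XOR of the component values.
Combined value = 0 XOR 2 XOR 13 XOR 2 = 13.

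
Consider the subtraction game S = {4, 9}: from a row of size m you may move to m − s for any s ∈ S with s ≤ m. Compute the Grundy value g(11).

2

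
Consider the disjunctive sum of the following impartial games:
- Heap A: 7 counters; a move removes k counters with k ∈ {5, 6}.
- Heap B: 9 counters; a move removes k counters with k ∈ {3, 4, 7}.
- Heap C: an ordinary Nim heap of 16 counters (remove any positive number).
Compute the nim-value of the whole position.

Build the Grundy sequence for heap A with g(k) = mex{g(k−s) : s ∈ {5, 6}, s ≤ k}:
g(0) = mex{} = 0
g(1) = mex{} = 0
g(2) = mex{} = 0
g(3) = mex{} = 0
g(4) = mex{} = 0
g(5) = mex{0} = 1
g(6) = mex{0} = 1
g(7) = mex{0} = 1
So g(7) = 1.
Build the Grundy sequence for heap B with g(k) = mex{g(k−s) : s ∈ {3, 4, 7}, s ≤ k}:
g(0) = mex{} = 0
g(1) = mex{} = 0
g(2) = mex{} = 0
g(3) = mex{0} = 1
g(4) = mex{0} = 1
g(5) = mex{0} = 1
g(6) = mex{0,1} = 2
g(7) = mex{0,1} = 2
g(8) = mex{0,1} = 2
g(9) = mex{0,1,2} = 3
So g(9) = 3.
Heap C is a plain Nim heap of size 16, so its Grundy value is 16.
By the Sprague-Grundy theorem, the Grundy value of a sum of independent games is the XOR of the component values.
Combined value = 1 XOR 3 XOR 16 = 18.

18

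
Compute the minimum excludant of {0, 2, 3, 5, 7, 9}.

0 is in the set but 1 is not, so the mex is 1.

1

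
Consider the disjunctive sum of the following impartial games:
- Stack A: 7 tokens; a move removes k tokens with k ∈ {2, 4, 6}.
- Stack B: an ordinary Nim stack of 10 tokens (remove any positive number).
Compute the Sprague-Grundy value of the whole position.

9

Grundy values for stack A (subtraction set {2, 4, 6}):
k:     0  1  2  3  4  5  6  7
g(k):  0  0  1  1  2  2  3  3
So g(7) = 3.
Stack B is a plain Nim stack of size 10, so its Grundy value is 10.
By the Sprague-Grundy theorem, the Grundy value of a sum of independent games is the XOR of the component values.
Combined value = 3 ⊕ 10 = 9.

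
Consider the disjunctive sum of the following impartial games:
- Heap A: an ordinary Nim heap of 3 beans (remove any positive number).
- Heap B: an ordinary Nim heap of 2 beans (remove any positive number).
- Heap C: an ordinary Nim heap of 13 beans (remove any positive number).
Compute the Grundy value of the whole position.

12

Heap A is a plain Nim heap of size 3, so its Grundy value is 3.
Heap B is a plain Nim heap of size 2, so its Grundy value is 2.
Heap C is a plain Nim heap of size 13, so its Grundy value is 13.
The value of a disjunctive sum is the nim-sum of the parts.
Combined value = 3 XOR 2 XOR 13 = 12.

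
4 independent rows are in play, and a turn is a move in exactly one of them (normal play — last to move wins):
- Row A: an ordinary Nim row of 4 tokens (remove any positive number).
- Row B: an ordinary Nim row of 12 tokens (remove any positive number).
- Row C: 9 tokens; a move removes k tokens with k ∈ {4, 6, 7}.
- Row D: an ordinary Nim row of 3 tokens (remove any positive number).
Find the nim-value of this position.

Row A is a plain Nim row of size 4, so its Grundy value is 4.
Row B is a plain Nim row of size 12, so its Grundy value is 12.
For row C, compute g(0), g(1), … with moves {4, 6, 7}:
k:     0  1  2  3  4  5  6  7  8  9
g(k):  0  0  0  0  1  1  1  1  2  2
So g(9) = 2.
Row D is a plain Nim row of size 3, so its Grundy value is 3.
By the Sprague-Grundy theorem, the Grundy value of a sum of independent games is the XOR of the component values.
Combined value = 4 ⊕ 12 ⊕ 2 ⊕ 3 = 9.

9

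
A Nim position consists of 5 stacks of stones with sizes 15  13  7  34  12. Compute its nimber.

Compute the nim-sum pairwise:
15 ^ 13 = 2
2 ^ 7 = 5
5 ^ 34 = 39
39 ^ 12 = 43

43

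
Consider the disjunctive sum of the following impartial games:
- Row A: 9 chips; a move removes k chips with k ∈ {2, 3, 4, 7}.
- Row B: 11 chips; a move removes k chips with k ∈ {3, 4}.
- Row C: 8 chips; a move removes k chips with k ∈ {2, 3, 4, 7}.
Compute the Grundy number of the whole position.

4

Build the Grundy sequence for row A with g(k) = mex{g(k−s) : s ∈ {2, 3, 4, 7}, s ≤ k}:
k:     0  1  2  3  4  5  6  7  8  9
g(k):  0  0  1  1  2  2  0  3  1  4
So g(9) = 4.
Grundy values for row B (subtraction set {3, 4}):
k:     0  1  2  3  4  5  6  7  8  9 10 11
g(k):  0  0  0  1  1  1  2  0  0  0  1  1
So g(11) = 1.
For row C, compute g(0), g(1), … with moves {2, 3, 4, 7}:
g(0) = mex{} = 0
g(1) = mex{} = 0
g(2) = mex{0} = 1
g(3) = mex{0} = 1
g(4) = mex{0,1} = 2
g(5) = mex{0,1} = 2
g(6) = mex{1,2} = 0
g(7) = mex{0,1,2} = 3
g(8) = mex{0,2} = 1
So g(8) = 1.
By the Sprague-Grundy theorem, the Grundy value of a sum of independent games is the XOR of the component values.
Combined value = 4 XOR 1 XOR 1 = 4.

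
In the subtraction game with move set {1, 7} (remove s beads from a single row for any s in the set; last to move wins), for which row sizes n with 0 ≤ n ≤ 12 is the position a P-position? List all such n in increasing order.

0, 2, 4, 6, 8, 10, 12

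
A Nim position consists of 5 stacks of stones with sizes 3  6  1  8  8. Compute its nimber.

4

Nim-sum: 3 ⊕ 6 ⊕ 1 ⊕ 8 ⊕ 8 = 4.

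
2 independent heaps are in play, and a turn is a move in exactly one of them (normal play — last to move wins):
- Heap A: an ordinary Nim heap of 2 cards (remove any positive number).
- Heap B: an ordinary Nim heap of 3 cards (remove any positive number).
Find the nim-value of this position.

Heap A is a plain Nim heap of size 2, so its Grundy value is 2.
Heap B is a plain Nim heap of size 3, so its Grundy value is 3.
By the Sprague-Grundy theorem, the Grundy value of a sum of independent games is the XOR of the component values.
Combined value = 2 XOR 3 = 1.

1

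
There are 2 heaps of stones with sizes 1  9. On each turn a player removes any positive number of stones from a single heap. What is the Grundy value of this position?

8

Write each in binary and XOR column by column:
  0001  (1)
  1001  (9)
  ----
  1000  (8)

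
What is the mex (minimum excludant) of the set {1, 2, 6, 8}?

0 is not in the set, so the mex is 0.

0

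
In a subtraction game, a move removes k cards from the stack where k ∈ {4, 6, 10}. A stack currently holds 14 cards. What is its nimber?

0

Build the Grundy sequence with g(k) = mex{g(k−s) : s ∈ {4, 6, 10}, s ≤ k}:
k:     0  1  2  3  4  5  6  7  8  9 10 11 12 13 14
g(k):  0  0  0  0  1  1  1  1  2  2  2  2  3  3  0
So g(14) = 0.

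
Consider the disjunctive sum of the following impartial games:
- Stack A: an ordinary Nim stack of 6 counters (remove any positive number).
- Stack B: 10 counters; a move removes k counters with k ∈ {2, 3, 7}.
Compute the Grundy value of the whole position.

Stack A is a plain Nim stack of size 6, so its Grundy value is 6.
For stack B, compute g(0), g(1), … with moves {2, 3, 7}:
k:     0  1  2  3  4  5  6  7  8  9 10
g(k):  0  0  1  1  2  0  0  1  1  2  0
So g(10) = 0.
The value of a disjunctive sum is the nim-sum of the parts.
Combined value = 6 XOR 0 = 6.

6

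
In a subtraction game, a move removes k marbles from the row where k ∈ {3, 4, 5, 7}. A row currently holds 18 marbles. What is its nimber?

Build the Grundy sequence with g(k) = mex{g(k−s) : s ∈ {3, 4, 5, 7}, s ≤ k}:
k:     0  1  2  3  4  5  6  7  8  9 10 11 12 13 14 15 16 17 18
g(k):  0  0  0  1  1  1  2  2  2  3  0  0  0  1  1  1  2  2  2
So g(18) = 2.

2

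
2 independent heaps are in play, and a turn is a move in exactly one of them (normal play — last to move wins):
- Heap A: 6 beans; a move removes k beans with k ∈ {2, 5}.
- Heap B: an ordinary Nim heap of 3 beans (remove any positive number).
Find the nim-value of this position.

2

For heap A, compute g(0), g(1), … with moves {2, 5}:
k:     0  1  2  3  4  5  6
g(k):  0  0  1  1  0  2  1
So g(6) = 1.
Heap B is a plain Nim heap of size 3, so its Grundy value is 3.
The value of a disjunctive sum is the nim-sum of the parts.
Combined value = 1 ⊕ 3 = 2.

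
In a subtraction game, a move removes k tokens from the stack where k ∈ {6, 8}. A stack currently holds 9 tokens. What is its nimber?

Grundy values for subtraction set {6, 8}:
g(0) = mex{} = 0
g(1) = mex{} = 0
g(2) = mex{} = 0
g(3) = mex{} = 0
g(4) = mex{} = 0
g(5) = mex{} = 0
g(6) = mex{0} = 1
g(7) = mex{0} = 1
g(8) = mex{0} = 1
g(9) = mex{0} = 1
So g(9) = 1.

1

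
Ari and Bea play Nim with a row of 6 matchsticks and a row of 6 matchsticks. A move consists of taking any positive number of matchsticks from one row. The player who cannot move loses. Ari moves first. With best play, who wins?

Compute the nim-sum pairwise:
6 ^ 6 = 0
The nim-sum is 0, so this is a P-position: the player to move is in a losing position under optimal play; Ari is about to move from it and so loses — Bea wins.

Bea wins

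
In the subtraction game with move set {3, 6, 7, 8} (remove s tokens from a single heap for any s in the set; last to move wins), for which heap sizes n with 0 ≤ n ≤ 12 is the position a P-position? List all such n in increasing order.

0, 1, 2, 11, 12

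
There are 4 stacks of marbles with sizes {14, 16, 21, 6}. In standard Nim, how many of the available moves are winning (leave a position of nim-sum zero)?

Compute the nim-sum pairwise:
14 ^ 16 = 30
30 ^ 21 = 11
11 ^ 6 = 13
The overall nim-sum is X = 13. A stack of size p has a winning move iff p XOR X < p (reduce it to p XOR X).
  14: 14 XOR 13 = 3 < 14 — winning move (to 3).
  16: 16 XOR 13 = 29 ≥ 16 — no move.
  21: 21 XOR 13 = 24 ≥ 21 — no move.
  6: 6 XOR 13 = 11 ≥ 6 — no move.
That gives 1 winning move.

1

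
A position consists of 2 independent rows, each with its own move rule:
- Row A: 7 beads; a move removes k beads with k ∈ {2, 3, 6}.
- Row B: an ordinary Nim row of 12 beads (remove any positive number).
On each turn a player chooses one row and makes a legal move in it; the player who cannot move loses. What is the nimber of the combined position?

Build the Grundy sequence for row A with g(k) = mex{g(k−s) : s ∈ {2, 3, 6}, s ≤ k}:
g(0) = mex{} = 0
g(1) = mex{} = 0
g(2) = mex{0} = 1
g(3) = mex{0} = 1
g(4) = mex{0,1} = 2
g(5) = mex{1} = 0
g(6) = mex{0,1,2} = 3
g(7) = mex{0,2} = 1
So g(7) = 1.
Row B is a plain Nim row of size 12, so its Grundy value is 12.
The value of a disjunctive sum is the nim-sum of the parts.
Combined value = 1 XOR 12 = 13.

13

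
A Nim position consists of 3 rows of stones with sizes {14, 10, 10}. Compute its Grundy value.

14

Write each in binary and XOR column by column:
  1110  (14)
  1010  (10)
  1010  (10)
  ----
  1110  (14)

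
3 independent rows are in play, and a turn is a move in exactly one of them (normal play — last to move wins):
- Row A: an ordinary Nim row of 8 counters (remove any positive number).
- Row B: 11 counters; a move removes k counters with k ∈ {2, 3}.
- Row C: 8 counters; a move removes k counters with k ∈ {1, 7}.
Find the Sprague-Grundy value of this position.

Row A is a plain Nim row of size 8, so its Grundy value is 8.
Grundy values for row B (subtraction set {2, 3}):
k:     0  1  2  3  4  5  6  7  8  9 10 11
g(k):  0  0  1  1  2  0  0  1  1  2  0  0
So g(11) = 0.
Build the Grundy sequence for row C with g(k) = mex{g(k−s) : s ∈ {1, 7}, s ≤ k}:
g(0) = mex{} = 0
g(1) = mex{0} = 1
g(2) = mex{1} = 0
g(3) = mex{0} = 1
g(4) = mex{1} = 0
g(5) = mex{0} = 1
g(6) = mex{1} = 0
g(7) = mex{0} = 1
g(8) = mex{1} = 0
So g(8) = 0.
By the Sprague-Grundy theorem, the Grundy value of a sum of independent games is the XOR of the component values.
Combined value = 8 ⊕ 0 ⊕ 0 = 8.

8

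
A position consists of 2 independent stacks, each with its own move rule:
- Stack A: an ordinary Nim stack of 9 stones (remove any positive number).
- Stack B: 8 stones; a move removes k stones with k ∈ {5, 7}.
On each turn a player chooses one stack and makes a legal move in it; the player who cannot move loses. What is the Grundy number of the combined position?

8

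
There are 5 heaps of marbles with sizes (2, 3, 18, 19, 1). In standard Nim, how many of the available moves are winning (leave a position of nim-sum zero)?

3

Compute the nim-sum pairwise:
2 ⊕ 3 = 1
1 ⊕ 18 = 19
19 ⊕ 19 = 0
0 ⊕ 1 = 1
The overall nim-sum is X = 1. A heap of size p has a winning move iff p XOR X < p (reduce it to p XOR X).
  2: 2 XOR 1 = 3 ≥ 2 — no move.
  3: 3 XOR 1 = 2 < 3 — winning move (to 2).
  18: 18 XOR 1 = 19 ≥ 18 — no move.
  19: 19 XOR 1 = 18 < 19 — winning move (to 18).
  1: 1 XOR 1 = 0 < 1 — winning move (to 0).
That gives 3 winning moves.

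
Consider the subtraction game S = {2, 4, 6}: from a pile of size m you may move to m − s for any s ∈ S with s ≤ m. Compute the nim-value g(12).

Grundy values for subtraction set {2, 4, 6}:
k:     0  1  2  3  4  5  6  7  8  9 10 11 12
g(k):  0  0  1  1  2  2  3  3  0  0  1  1  2
So g(12) = 2.

2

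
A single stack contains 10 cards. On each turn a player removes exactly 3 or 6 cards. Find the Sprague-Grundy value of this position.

Grundy values for subtraction set {3, 6}:
k:     0  1  2  3  4  5  6  7  8  9 10
g(k):  0  0  0  1  1  1  2  2  2  0  0
So g(10) = 0.

0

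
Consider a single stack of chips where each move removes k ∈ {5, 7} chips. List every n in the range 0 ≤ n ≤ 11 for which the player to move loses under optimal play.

Build the Grundy sequence with g(k) = mex{g(k−s) : s ∈ {5, 7}, s ≤ k}:
k:     0  1  2  3  4  5  6  7  8  9 10 11
g(k):  0  0  0  0  0  1  1  1  1  1  2  2
The P-positions (g = 0) in 0..11 are 0, 1, 2, 3, 4.

0, 1, 2, 3, 4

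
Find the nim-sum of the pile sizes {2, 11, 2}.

11

In binary:
  0010  (2)
  1011  (11)
  0010  (2)
  ----
  1011  (11)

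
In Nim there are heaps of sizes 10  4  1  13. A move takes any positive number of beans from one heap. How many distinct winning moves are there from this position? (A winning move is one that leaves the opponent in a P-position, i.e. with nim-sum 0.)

Bitwise XOR of the heap sizes:
  1010  (10)
  0100  (4)
  0001  (1)
  1101  (13)
  ----
  0010  (2)
The overall nim-sum is X = 2. A heap of size p has a winning move iff p XOR X < p (reduce it to p XOR X).
  10: 10 XOR 2 = 8 < 10 — winning move (to 8).
  4: 4 XOR 2 = 6 ≥ 4 — no move.
  1: 1 XOR 2 = 3 ≥ 1 — no move.
  13: 13 XOR 2 = 15 ≥ 13 — no move.
That gives 1 winning move.

1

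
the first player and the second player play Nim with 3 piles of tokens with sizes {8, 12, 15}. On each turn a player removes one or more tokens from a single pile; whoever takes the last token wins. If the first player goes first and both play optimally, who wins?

the first player wins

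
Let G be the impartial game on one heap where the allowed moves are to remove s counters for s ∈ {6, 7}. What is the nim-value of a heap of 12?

2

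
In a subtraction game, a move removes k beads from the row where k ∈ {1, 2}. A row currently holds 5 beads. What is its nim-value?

2

Grundy values for subtraction set {1, 2}:
k:     0  1  2  3  4  5
g(k):  0  1  2  0  1  2
So g(5) = 2.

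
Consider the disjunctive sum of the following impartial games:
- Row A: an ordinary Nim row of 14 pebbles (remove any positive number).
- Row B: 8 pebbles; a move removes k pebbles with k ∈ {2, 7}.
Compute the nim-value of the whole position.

12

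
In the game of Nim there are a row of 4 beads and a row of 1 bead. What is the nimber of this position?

5

Bitwise XOR of the heap sizes:
  100  (4)
  001  (1)
  ---
  101  (5)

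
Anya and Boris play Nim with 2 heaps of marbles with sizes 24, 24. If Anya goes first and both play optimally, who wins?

Boris wins

Compute the nim-sum pairwise:
24 ^ 24 = 0
The nim-sum is 0, so this is a P-position: the player to move is in a losing position under optimal play; Anya is about to move from it and so loses — Boris wins.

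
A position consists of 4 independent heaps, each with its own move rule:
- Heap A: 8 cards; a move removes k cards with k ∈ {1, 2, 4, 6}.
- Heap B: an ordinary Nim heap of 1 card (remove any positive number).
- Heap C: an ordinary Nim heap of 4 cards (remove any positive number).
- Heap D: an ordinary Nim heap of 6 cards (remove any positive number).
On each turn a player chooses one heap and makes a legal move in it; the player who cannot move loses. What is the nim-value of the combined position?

3

Grundy values for heap A (subtraction set {1, 2, 4, 6}):
k:     0  1  2  3  4  5  6  7  8
g(k):  0  1  2  0  1  2  3  4  0
So g(8) = 0.
Heap B is a plain Nim heap of size 1, so its Grundy value is 1.
Heap C is a plain Nim heap of size 4, so its Grundy value is 4.
Heap D is a plain Nim heap of size 6, so its Grundy value is 6.
The value of a disjunctive sum is the nim-sum of the parts.
Combined value = 0 XOR 1 XOR 4 XOR 6 = 3.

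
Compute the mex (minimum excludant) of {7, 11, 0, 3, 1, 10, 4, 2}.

5

The values 0, 1, 2, 3, 4 are all present; 5 is the first non-negative integer missing from the set.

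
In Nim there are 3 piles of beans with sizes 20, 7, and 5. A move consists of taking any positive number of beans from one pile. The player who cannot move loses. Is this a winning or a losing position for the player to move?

Nim-sum: 20 XOR 7 XOR 5 = 22.
The nim-sum is 22 ≠ 0, so this is an N-position: the player to move can win.

Winning position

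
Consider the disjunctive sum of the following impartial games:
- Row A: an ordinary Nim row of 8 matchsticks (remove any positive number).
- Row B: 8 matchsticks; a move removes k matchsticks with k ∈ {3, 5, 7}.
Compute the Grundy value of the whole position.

Row A is a plain Nim row of size 8, so its Grundy value is 8.
Grundy values for row B (subtraction set {3, 5, 7}):
k:     0  1  2  3  4  5  6  7  8
g(k):  0  0  0  1  1  1  2  2  2
So g(8) = 2.
The value of a disjunctive sum is the nim-sum of the parts.
Combined value = 8 XOR 2 = 10.

10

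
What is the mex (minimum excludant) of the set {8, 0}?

0 is in the set but 1 is not, so the mex is 1.

1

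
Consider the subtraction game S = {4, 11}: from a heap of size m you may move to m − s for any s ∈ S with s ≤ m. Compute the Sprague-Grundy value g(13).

Build the Grundy sequence with g(k) = mex{g(k−s) : s ∈ {4, 11}, s ≤ k}:
k:     0  1  2  3  4  5  6  7  8  9 10 11 12 13
g(k):  0  0  0  0  1  1  1  1  0  0  0  2  1  1
So g(13) = 1.

1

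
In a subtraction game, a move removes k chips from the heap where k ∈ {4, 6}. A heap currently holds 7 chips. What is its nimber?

Compute g(0), g(1), … for moves {4, 6}:
g(0) = mex{} = 0
g(1) = mex{} = 0
g(2) = mex{} = 0
g(3) = mex{} = 0
g(4) = mex{0} = 1
g(5) = mex{0} = 1
g(6) = mex{0} = 1
g(7) = mex{0} = 1
So g(7) = 1.

1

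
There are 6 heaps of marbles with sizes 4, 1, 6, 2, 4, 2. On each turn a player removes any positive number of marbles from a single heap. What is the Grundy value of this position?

Nim-sum: 4 ^ 1 ^ 6 ^ 2 ^ 4 ^ 2 = 7.

7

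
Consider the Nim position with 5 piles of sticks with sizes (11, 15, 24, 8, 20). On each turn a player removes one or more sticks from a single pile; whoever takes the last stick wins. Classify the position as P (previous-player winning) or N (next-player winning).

Write each in binary and XOR column by column:
  01011  (11)
  01111  (15)
  11000  (24)
  01000  (8)
  10100  (20)
  -----
  00000  (0)
The nim-sum is 0, so this is a P-position: the player to move is in a losing position under optimal play.

P-position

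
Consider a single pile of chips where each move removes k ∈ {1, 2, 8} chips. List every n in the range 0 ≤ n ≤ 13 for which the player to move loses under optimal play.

Build the Grundy sequence with g(k) = mex{g(k−s) : s ∈ {1, 2, 8}, s ≤ k}:
k:     0  1  2  3  4  5  6  7  8  9 10 11 12 13
g(k):  0  1  2  0  1  2  0  1  2  0  1  2  0  1
The P-positions (g = 0) in 0..13 are 0, 3, 6, 9, 12.

0, 3, 6, 9, 12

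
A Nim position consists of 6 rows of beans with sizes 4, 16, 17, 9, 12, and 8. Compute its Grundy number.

Compute the nim-sum pairwise:
4 ^ 16 = 20
20 ^ 17 = 5
5 ^ 9 = 12
12 ^ 12 = 0
0 ^ 8 = 8

8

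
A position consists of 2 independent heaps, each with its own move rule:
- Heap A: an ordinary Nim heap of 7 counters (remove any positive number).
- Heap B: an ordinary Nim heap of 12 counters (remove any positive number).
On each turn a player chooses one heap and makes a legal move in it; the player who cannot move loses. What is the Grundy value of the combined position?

11

Heap A is a plain Nim heap of size 7, so its Grundy value is 7.
Heap B is a plain Nim heap of size 12, so its Grundy value is 12.
By the Sprague-Grundy theorem, the Grundy value of a sum of independent games is the XOR of the component values.
Combined value = 7 ⊕ 12 = 11.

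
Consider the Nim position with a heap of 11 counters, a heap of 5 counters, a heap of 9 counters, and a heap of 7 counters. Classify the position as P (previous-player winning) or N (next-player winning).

Compute the nim-sum pairwise:
11 XOR 5 = 14
14 XOR 9 = 7
7 XOR 7 = 0
The nim-sum is 0, so this is a P-position: the player to move is in a losing position under optimal play.

P-position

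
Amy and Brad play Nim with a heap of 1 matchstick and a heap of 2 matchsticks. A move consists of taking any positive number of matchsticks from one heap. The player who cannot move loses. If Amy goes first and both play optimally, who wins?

Amy wins

Nim-sum: 1 ^ 2 = 3.
The nim-sum is 3 ≠ 0, so this is an N-position: the player to move can win; Amy has a winning move.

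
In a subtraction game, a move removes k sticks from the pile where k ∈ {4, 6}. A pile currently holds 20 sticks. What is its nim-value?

Compute g(0), g(1), … for moves {4, 6}:
k:     0  1  2  3  4  5  6  7  8  9 10 11 12 13 14 15 16 17 18 19 20
g(k):  0  0  0  0  1  1  1  1  2  2  0  0  0  0  1  1  1  1  2  2  0
So g(20) = 0.

0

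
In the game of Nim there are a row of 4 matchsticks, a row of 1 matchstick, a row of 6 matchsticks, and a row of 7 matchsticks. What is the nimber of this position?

4

Nim-sum: 4 ^ 1 ^ 6 ^ 7 = 4.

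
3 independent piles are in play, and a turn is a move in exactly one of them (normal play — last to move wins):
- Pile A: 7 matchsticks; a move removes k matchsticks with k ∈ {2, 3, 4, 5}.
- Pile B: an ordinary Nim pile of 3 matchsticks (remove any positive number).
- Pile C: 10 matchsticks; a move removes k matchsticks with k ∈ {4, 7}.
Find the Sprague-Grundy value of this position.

1

Build the Grundy sequence for pile A with g(k) = mex{g(k−s) : s ∈ {2, 3, 4, 5}, s ≤ k}:
g(0) = mex{} = 0
g(1) = mex{} = 0
g(2) = mex{0} = 1
g(3) = mex{0} = 1
g(4) = mex{0,1} = 2
g(5) = mex{0,1} = 2
g(6) = mex{0,1,2} = 3
g(7) = mex{1,2} = 0
So g(7) = 0.
Pile B is a plain Nim pile of size 3, so its Grundy value is 3.
Grundy values for pile C (subtraction set {4, 7}):
k:     0  1  2  3  4  5  6  7  8  9 10
g(k):  0  0  0  0  1  1  1  1  2  2  2
So g(10) = 2.
By the Sprague-Grundy theorem, the Grundy value of a sum of independent games is the XOR of the component values.
Combined value = 0 ⊕ 3 ⊕ 2 = 1.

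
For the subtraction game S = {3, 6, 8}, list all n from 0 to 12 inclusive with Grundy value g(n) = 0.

Build the Grundy sequence with g(k) = mex{g(k−s) : s ∈ {3, 6, 8}, s ≤ k}:
k:     0  1  2  3  4  5  6  7  8  9 10 11 12
g(k):  0  0  0  1  1  1  2  2  2  3  3  0  0
The P-positions (g = 0) in 0..12 are 0, 1, 2, 11, 12.

0, 1, 2, 11, 12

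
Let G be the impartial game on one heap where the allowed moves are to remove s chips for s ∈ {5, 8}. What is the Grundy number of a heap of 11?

2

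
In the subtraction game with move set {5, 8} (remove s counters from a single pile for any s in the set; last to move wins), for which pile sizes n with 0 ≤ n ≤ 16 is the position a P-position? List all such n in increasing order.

0, 1, 2, 3, 4, 13, 14, 15, 16

Compute g(0), g(1), … for moves {5, 8}:
k:     0  1  2  3  4  5  6  7  8  9 10 11 12 13 14 15 16
g(k):  0  0  0  0  0  1  1  1  1  1  2  2  2  0  0  0  0
The P-positions (g = 0) in 0..16 are 0, 1, 2, 3, 4, 13, 14, 15, 16.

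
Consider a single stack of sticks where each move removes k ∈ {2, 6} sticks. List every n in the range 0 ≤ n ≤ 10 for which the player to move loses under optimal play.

0, 1, 4, 5, 8, 9

Compute g(0), g(1), … for moves {2, 6}:
k:     0  1  2  3  4  5  6  7  8  9 10
g(k):  0  0  1  1  0  0  1  1  0  0  1
The P-positions (g = 0) in 0..10 are 0, 1, 4, 5, 8, 9.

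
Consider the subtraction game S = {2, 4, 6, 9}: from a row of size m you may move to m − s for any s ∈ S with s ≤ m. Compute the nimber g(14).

Grundy values for subtraction set {2, 4, 6, 9}:
g(0) = mex{} = 0
g(1) = mex{} = 0
g(2) = mex{0} = 1
g(3) = mex{0} = 1
g(4) = mex{0,1} = 2
g(5) = mex{0,1} = 2
g(6) = mex{0,1,2} = 3
g(7) = mex{0,1,2} = 3
g(8) = mex{1,2,3} = 0
g(9) = mex{0,1,2,3} = 4
g(10) = mex{0,2,3} = 1
g(11) = mex{1,2,3,4} = 0
g(12) = mex{0,1,3} = 2
g(13) = mex{0,2,3,4} = 1
g(14) = mex{0,1,2} = 3
So g(14) = 3.

3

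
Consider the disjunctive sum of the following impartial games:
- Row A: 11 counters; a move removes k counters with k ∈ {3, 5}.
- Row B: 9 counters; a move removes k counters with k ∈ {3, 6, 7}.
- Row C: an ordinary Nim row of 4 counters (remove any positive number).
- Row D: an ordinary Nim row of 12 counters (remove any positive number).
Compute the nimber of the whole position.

10

For row A, compute g(0), g(1), … with moves {3, 5}:
k:     0  1  2  3  4  5  6  7  8  9 10 11
g(k):  0  0  0  1  1  1  2  2  0  0  0  1
So g(11) = 1.
Build the Grundy sequence for row B with g(k) = mex{g(k−s) : s ∈ {3, 6, 7}, s ≤ k}:
g(0) = mex{} = 0
g(1) = mex{} = 0
g(2) = mex{} = 0
g(3) = mex{0} = 1
g(4) = mex{0} = 1
g(5) = mex{0} = 1
g(6) = mex{0,1} = 2
g(7) = mex{0,1} = 2
g(8) = mex{0,1} = 2
g(9) = mex{0,1,2} = 3
So g(9) = 3.
Row C is a plain Nim row of size 4, so its Grundy value is 4.
Row D is a plain Nim row of size 12, so its Grundy value is 12.
By the Sprague-Grundy theorem, the Grundy value of a sum of independent games is the XOR of the component values.
Combined value = 1 XOR 3 XOR 4 XOR 12 = 10.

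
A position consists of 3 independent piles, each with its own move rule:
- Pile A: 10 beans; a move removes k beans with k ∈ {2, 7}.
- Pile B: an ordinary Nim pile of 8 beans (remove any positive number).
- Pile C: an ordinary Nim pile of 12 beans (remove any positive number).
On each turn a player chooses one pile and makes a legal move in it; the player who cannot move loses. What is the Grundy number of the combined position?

4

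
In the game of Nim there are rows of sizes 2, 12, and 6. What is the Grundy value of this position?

8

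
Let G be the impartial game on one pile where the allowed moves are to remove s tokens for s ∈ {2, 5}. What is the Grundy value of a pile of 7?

Build the Grundy sequence with g(k) = mex{g(k−s) : s ∈ {2, 5}, s ≤ k}:
k:     0  1  2  3  4  5  6  7
g(k):  0  0  1  1  0  2  1  0
So g(7) = 0.

0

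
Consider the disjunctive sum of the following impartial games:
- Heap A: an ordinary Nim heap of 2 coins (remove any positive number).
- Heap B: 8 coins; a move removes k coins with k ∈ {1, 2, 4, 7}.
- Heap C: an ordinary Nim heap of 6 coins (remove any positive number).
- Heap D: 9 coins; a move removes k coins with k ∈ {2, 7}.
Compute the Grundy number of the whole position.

6

Heap A is a plain Nim heap of size 2, so its Grundy value is 2.
Grundy values for heap B (subtraction set {1, 2, 4, 7}):
g(0) = mex{} = 0
g(1) = mex{0} = 1
g(2) = mex{0,1} = 2
g(3) = mex{1,2} = 0
g(4) = mex{0,2} = 1
g(5) = mex{0,1} = 2
g(6) = mex{1,2} = 0
g(7) = mex{0,2} = 1
g(8) = mex{0,1} = 2
So g(8) = 2.
Heap C is a plain Nim heap of size 6, so its Grundy value is 6.
Build the Grundy sequence for heap D with g(k) = mex{g(k−s) : s ∈ {2, 7}, s ≤ k}:
k:     0  1  2  3  4  5  6  7  8  9
g(k):  0  0  1  1  0  0  1  1  2  0
So g(9) = 0.
The value of a disjunctive sum is the nim-sum of the parts.
Combined value = 2 XOR 2 XOR 6 XOR 0 = 6.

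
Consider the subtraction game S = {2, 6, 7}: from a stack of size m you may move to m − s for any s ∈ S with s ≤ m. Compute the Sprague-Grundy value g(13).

Build the Grundy sequence with g(k) = mex{g(k−s) : s ∈ {2, 6, 7}, s ≤ k}:
k:     0  1  2  3  4  5  6  7  8  9 10 11 12 13
g(k):  0  0  1  1  0  0  1  1  2  0  3  1  2  0
So g(13) = 0.

0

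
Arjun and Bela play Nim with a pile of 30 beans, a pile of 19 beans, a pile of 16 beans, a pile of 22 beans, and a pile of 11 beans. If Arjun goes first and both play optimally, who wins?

Bela wins

Nim-sum: 30 ⊕ 19 ⊕ 16 ⊕ 22 ⊕ 11 = 0.
The nim-sum is 0, so this is a P-position: the player to move is in a losing position under optimal play; Arjun is about to move from it and so loses — Bela wins.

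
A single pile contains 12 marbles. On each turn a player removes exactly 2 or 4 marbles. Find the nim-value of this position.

0

Compute g(0), g(1), … for moves {2, 4}:
g(0) = mex{} = 0
g(1) = mex{} = 0
g(2) = mex{0} = 1
g(3) = mex{0} = 1
g(4) = mex{0,1} = 2
g(5) = mex{0,1} = 2
g(6) = mex{1,2} = 0
g(7) = mex{1,2} = 0
g(8) = mex{0,2} = 1
g(9) = mex{0,2} = 1
g(10) = mex{0,1} = 2
g(11) = mex{0,1} = 2
g(12) = mex{1,2} = 0
So g(12) = 0.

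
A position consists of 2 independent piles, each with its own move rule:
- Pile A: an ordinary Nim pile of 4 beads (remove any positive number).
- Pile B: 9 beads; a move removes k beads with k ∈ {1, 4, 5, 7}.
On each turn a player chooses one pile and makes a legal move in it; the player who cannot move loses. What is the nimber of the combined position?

Pile A is a plain Nim pile of size 4, so its Grundy value is 4.
Build the Grundy sequence for pile B with g(k) = mex{g(k−s) : s ∈ {1, 4, 5, 7}, s ≤ k}:
g(0) = mex{} = 0
g(1) = mex{0} = 1
g(2) = mex{1} = 0
g(3) = mex{0} = 1
g(4) = mex{0,1} = 2
g(5) = mex{0,1,2} = 3
g(6) = mex{0,1,3} = 2
g(7) = mex{0,1,2} = 3
g(8) = mex{1,2,3} = 0
g(9) = mex{0,2,3} = 1
So g(9) = 1.
By the Sprague-Grundy theorem, the Grundy value of a sum of independent games is the XOR of the component values.
Combined value = 4 XOR 1 = 5.

5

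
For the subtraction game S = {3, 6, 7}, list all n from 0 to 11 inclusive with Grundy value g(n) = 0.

0, 1, 2, 10, 11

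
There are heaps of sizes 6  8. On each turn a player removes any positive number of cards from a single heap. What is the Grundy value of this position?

Bitwise XOR of the heap sizes:
  0110  (6)
  1000  (8)
  ----
  1110  (14)

14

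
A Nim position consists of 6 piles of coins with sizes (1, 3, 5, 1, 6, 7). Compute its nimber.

7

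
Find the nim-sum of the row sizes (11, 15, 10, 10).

4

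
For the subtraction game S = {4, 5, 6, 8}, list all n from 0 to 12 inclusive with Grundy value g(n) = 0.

0, 1, 2, 3, 12

Compute g(0), g(1), … for moves {4, 5, 6, 8}:
g(0) = mex{} = 0
g(1) = mex{} = 0
g(2) = mex{} = 0
g(3) = mex{} = 0
g(4) = mex{0} = 1
g(5) = mex{0} = 1
g(6) = mex{0} = 1
g(7) = mex{0} = 1
g(8) = mex{0,1} = 2
g(9) = mex{0,1} = 2
g(10) = mex{0,1} = 2
g(11) = mex{0,1} = 2
g(12) = mex{1,2} = 0
The P-positions (g = 0) in 0..12 are 0, 1, 2, 3, 12.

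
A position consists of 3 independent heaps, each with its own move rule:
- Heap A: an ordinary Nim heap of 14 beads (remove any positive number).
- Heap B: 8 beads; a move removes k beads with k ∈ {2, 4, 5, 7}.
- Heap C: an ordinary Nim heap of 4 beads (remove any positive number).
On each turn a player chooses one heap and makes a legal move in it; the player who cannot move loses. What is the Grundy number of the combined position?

Heap A is a plain Nim heap of size 14, so its Grundy value is 14.
For heap B, compute g(0), g(1), … with moves {2, 4, 5, 7}:
g(0) = mex{} = 0
g(1) = mex{} = 0
g(2) = mex{0} = 1
g(3) = mex{0} = 1
g(4) = mex{0,1} = 2
g(5) = mex{0,1} = 2
g(6) = mex{0,1,2} = 3
g(7) = mex{0,1,2} = 3
g(8) = mex{0,1,2,3} = 4
So g(8) = 4.
Heap C is a plain Nim heap of size 4, so its Grundy value is 4.
The value of a disjunctive sum is the nim-sum of the parts.
Combined value = 14 ⊕ 4 ⊕ 4 = 14.

14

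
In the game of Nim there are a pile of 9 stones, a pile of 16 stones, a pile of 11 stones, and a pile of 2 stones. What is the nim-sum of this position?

Nim-sum: 9 ⊕ 16 ⊕ 11 ⊕ 2 = 16.

16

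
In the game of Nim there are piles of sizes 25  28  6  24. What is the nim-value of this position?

27

Nim-sum: 25 XOR 28 XOR 6 XOR 24 = 27.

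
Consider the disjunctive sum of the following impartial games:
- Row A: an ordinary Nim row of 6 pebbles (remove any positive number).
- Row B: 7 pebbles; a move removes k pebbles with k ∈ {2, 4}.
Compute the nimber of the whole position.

6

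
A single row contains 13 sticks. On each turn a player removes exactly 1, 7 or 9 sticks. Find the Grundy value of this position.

1

Grundy values for subtraction set {1, 7, 9}:
g(0) = mex{} = 0
g(1) = mex{0} = 1
g(2) = mex{1} = 0
g(3) = mex{0} = 1
g(4) = mex{1} = 0
g(5) = mex{0} = 1
g(6) = mex{1} = 0
g(7) = mex{0} = 1
g(8) = mex{1} = 0
g(9) = mex{0} = 1
g(10) = mex{1} = 0
g(11) = mex{0} = 1
g(12) = mex{1} = 0
g(13) = mex{0} = 1
So g(13) = 1.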